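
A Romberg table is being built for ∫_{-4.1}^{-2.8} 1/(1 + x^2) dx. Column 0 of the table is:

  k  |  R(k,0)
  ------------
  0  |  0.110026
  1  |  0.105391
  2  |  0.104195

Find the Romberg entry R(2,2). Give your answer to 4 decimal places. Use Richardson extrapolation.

0.1038

Richardson extrapolation on the trapezoidal column (denominator 4−1=3):
R(1,1) = (4·0.105391 − 0.110026) / 3 = 0.103846
R(2,1) = 0.104195 + (0.104195 − 0.105391)/3 = 0.103796
R(2,2) = 0.103796 + (0.103796 − 0.103846)/15 = 0.103793
(Column j=1 coincides with Simpson's rule on the same nodes.)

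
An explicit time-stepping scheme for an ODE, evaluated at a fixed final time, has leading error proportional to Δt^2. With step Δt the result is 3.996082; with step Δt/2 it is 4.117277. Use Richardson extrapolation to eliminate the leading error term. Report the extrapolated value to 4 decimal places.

4.1577

Extrapolated value = (4·A(Δt/2) − A(Δt)) / (4 − 1)
= (4·4.117277 − 3.996082) / 3
= 12.473026 / 3 = 4.157675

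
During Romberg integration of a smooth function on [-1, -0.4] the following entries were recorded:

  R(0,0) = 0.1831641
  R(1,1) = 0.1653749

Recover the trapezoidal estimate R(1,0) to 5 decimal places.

From R(1,1) = (4·R(1,0) − R(0,0))/3, solve for R(1,0):
4·R(1,0) = 3·0.1653749 + 0.1831641 = 0.6792888
R(1,0) = 0.1698222

0.16982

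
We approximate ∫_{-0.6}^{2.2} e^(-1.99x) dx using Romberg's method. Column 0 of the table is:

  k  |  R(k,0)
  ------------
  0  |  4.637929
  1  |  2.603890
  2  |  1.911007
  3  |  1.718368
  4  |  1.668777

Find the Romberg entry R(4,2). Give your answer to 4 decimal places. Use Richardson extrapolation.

Richardson extrapolation on the trapezoidal column (denominator 4−1=3):
R(3,1) = (4·1.718368 − 1.911007) / 3 = 1.654155
R(4,1) = (4·1.668777 − 1.718368) / 3 = 1.652247
R(4,2) = 1.652247 + (1.652247 − 1.654155)/15 = 1.652120

1.6521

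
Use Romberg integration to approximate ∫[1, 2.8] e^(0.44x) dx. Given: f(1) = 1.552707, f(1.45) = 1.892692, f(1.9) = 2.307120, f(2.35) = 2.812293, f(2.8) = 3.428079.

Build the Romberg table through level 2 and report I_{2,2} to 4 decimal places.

I_{0,0} (trapezoid, 1 panel, h=1.8000): 4.482707
I_{1,0} (trapezoid, 2 panels, h=0.9000): 4.317762
I_{2,0} (trapezoid, 4 panels, h=0.4500): 4.276124
I_{1,1} = 4.317762 + (4.317762 − 4.482707)/3 = 4.262780
I_{2,1} = 4.276124 + (4.276124 − 4.317762)/3 = 4.262245
I_{2,2} = 4.262245 + (4.262245 − 4.262780)/15 = 4.262209

4.2622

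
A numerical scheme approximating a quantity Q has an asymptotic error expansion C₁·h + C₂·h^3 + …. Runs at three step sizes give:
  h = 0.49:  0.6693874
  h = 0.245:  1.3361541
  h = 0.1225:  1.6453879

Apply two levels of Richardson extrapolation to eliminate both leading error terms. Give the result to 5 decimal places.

1.94772

First eliminate the h term (factor 2^1 = 2):
  B₁ = (2·1.3361541 − 0.6693874)/1 = 2.0029208
  B₂ = (2·1.6453879 − 1.3361541)/1 = 1.9546217
Then eliminate the h^3 term (factor 2^3 = 8):
  (8·1.9546217 − 2.0029208)/7 = 1.9477218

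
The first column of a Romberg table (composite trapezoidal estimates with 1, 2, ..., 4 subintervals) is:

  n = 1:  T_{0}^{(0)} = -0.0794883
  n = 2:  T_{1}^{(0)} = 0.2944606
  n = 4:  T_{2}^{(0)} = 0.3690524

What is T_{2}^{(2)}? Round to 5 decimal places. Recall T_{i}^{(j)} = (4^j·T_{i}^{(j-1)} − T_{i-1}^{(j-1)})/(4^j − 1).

0.39224

Richardson extrapolation on the trapezoidal column (denominator 4−1=3):
T_{1}^{(1)} = 0.2944606 + (0.2944606 − (-0.0794883))/3 = 0.4191102
T_{2}^{(1)} = 0.3690524 + (0.3690524 − 0.2944606)/3 = 0.3939163
T_{2}^{(2)} = 0.3939163 + (0.3939163 − 0.4191102)/15 = 0.3922367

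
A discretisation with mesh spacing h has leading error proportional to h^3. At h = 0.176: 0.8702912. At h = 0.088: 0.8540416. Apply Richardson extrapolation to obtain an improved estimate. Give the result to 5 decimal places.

Extrapolated value = (8·A(h/2) − A(h)) / (8 − 1)
= (8·0.8540416 − 0.8702912) / 7
= 5.9620416 / 7 = 0.8517202

0.85172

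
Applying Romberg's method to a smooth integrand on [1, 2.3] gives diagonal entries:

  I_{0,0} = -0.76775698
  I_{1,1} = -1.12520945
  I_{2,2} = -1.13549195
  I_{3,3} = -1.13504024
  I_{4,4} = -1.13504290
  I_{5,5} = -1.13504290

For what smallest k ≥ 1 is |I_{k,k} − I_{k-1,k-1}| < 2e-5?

k = 4

|I_{1,1} − I_{0,0}| = 0.35745247 ≥ 2e-5
|I_{2,2} − I_{1,1}| = 0.01028250 ≥ 2e-5
|I_{3,3} − I_{2,2}| = 0.00045171 ≥ 2e-5
|I_{4,4} − I_{3,3}| = 0.00000266 < 2e-5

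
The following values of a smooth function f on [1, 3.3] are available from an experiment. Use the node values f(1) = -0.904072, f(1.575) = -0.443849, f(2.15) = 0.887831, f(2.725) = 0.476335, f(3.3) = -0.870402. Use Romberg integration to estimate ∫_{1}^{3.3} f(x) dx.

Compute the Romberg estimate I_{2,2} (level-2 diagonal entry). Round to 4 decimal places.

-0.0186

I_{0,0} (trapezoid, 1 panel, h=2.3000): -2.040645
I_{1,0} (trapezoid, 2 panels, h=1.1500): 0.000683
I_{2,0} (trapezoid, 4 panels, h=0.5750): 0.019021
I_{1,1} = 0.000683 + (0.000683 − (-2.040645))/3 = 0.681126
I_{2,1} = 0.019021 + (0.019021 − 0.000683)/3 = 0.025134
I_{2,2} = 0.025134 + (0.025134 − 0.681126)/15 = -0.018599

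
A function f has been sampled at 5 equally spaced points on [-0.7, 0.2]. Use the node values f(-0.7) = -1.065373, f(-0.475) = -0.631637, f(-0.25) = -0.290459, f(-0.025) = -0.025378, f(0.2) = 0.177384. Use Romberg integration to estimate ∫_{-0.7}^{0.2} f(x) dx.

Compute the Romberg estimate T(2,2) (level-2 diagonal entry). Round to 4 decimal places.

T(0,0) (trapezoid, 1 panel, h=0.9000): -0.399595
T(1,0) (trapezoid, 2 panels, h=0.4500): -0.330504
T(2,0) (trapezoid, 4 panels, h=0.2250): -0.313080
T(1,1) = -0.330504 + (-0.330504 − (-0.399595))/3 = -0.307474
T(2,1) = -0.313080 + (-0.313080 − (-0.330504))/3 = -0.307272
T(2,2) = -0.307272 + (-0.307272 − (-0.307474))/15 = -0.307259

-0.3073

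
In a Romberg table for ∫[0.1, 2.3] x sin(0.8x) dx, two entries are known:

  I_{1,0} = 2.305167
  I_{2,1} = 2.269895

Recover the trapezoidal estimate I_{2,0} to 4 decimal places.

2.2787

From I_{2,1} = (4·I_{2,0} − I_{1,0})/3, solve for I_{2,0}:
4·I_{2,0} = 3·2.269895 + 2.305167 = 9.114852
I_{2,0} = 2.278713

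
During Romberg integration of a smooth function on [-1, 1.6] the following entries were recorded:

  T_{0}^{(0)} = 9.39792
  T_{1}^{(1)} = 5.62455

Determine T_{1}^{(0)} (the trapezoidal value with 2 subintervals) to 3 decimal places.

From T_{1}^{(1)} = (4·T_{1}^{(0)} − T_{0}^{(0)})/3, solve for T_{1}^{(0)}:
4·T_{1}^{(0)} = 3·5.62455 + 9.39792 = 26.27157
T_{1}^{(0)} = 6.56789

6.568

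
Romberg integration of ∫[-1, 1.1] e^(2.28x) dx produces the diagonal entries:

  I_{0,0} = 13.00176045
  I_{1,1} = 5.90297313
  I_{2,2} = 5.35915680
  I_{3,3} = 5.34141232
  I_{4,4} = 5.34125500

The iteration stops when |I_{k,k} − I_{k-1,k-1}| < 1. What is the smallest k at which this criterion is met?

k = 2

|I_{1,1} − I_{0,0}| = 7.09878732 ≥ 1
|I_{2,2} − I_{1,1}| = 0.54381633 < 1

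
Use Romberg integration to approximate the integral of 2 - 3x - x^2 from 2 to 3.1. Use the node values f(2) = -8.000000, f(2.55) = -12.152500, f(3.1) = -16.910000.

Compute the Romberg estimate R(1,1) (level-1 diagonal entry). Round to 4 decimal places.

R(0,0) (trapezoid, 1 panel, h=1.1000): -13.700500
R(1,0) (trapezoid, 2 panels, h=0.5500): -13.534125
R(1,1) = -13.534125 + (-13.534125 − (-13.700500))/3 = -13.478667

-13.4787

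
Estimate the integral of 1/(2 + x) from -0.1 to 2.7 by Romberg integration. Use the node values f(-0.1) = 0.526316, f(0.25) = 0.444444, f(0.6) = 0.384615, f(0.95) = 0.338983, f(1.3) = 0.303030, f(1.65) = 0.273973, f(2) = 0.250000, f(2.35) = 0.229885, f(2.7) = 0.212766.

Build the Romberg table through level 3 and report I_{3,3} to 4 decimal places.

0.9057

I_{0,0} (trapezoid, 1 panel, h=2.8000): 1.034715
I_{1,0} (trapezoid, 2 panels, h=1.4000): 0.941599
I_{2,0} (trapezoid, 4 panels, h=0.7000): 0.915030
I_{3,0} (trapezoid, 8 panels, h=0.3500): 0.908065
I_{1,1} = 0.941599 + (0.941599 − 1.034715)/3 = 0.910560
I_{2,1} = 0.915030 + (0.915030 − 0.941599)/3 = 0.906174
I_{3,1} = 0.908065 + (0.908065 − 0.915030)/3 = 0.905743
I_{2,2} = 0.906174 + (0.906174 − 0.910560)/15 = 0.905882
I_{3,2} = 0.905743 + (0.905743 − 0.906174)/15 = 0.905714
I_{3,3} = 0.905714 + (0.905714 − 0.905882)/63 = 0.905711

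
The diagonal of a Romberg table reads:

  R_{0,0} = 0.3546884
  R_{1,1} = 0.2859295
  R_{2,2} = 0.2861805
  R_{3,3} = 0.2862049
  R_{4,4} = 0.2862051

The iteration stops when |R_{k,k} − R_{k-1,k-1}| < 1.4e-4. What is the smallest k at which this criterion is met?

k = 3

|R_{1,1} − R_{0,0}| = 0.0687589 ≥ 1.4e-4
|R_{2,2} − R_{1,1}| = 0.0002510 ≥ 1.4e-4
|R_{3,3} − R_{2,2}| = 0.0000244 < 1.4e-4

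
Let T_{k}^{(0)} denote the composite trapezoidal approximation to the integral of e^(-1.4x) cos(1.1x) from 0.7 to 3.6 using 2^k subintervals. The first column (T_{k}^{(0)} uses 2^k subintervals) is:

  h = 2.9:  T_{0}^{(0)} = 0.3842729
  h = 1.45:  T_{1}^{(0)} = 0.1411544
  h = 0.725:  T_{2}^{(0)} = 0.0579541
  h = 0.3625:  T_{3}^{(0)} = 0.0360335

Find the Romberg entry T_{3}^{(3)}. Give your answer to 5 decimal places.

T_{1}^{(1)} = 0.1411544 + (0.1411544 − 0.3842729)/3 = 0.0601149
T_{2}^{(1)} = 0.0579541 + (0.0579541 − 0.1411544)/3 = 0.0302207
T_{3}^{(1)} = 0.0360335 + (0.0360335 − 0.0579541)/3 = 0.0287266
T_{2}^{(2)} = (16·0.0302207 − 0.0601149) / 15 = 0.0282278
T_{3}^{(2)} = (16·0.0287266 − 0.0302207) / 15 = 0.0286270
T_{3}^{(3)} = 0.0286270 + (0.0286270 − 0.0282278)/63 = 0.0286333
(Column j=1 coincides with Simpson's rule on the same nodes.)

0.02863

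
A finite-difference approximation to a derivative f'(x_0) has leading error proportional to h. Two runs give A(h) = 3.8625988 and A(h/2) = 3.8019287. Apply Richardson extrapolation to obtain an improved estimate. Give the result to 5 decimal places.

Extrapolated value = (2·A(h/2) − A(h)) / (2 − 1)
= (2·3.8019287 − 3.8625988) / 1
= 3.7412586 / 1 = 3.7412586

3.74126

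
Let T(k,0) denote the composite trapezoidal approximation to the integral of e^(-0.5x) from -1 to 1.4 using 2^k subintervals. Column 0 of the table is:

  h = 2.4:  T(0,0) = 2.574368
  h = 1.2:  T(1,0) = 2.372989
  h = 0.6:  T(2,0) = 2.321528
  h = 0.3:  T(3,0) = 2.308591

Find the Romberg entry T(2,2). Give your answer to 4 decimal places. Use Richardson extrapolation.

2.3043

Richardson extrapolation on the trapezoidal column (denominator 4−1=3):
T(1,1) = 2.372989 + (2.372989 − 2.574368)/3 = 2.305863
T(2,1) = 2.321528 + (2.321528 − 2.372989)/3 = 2.304374
T(2,2) = (16·2.304374 − 2.305863) / 15 = 2.304275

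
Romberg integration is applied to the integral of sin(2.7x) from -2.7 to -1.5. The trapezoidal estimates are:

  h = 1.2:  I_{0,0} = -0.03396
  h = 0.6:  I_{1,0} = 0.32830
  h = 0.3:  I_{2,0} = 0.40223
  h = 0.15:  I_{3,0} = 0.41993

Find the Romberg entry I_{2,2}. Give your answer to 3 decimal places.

0.425

Richardson extrapolation on the trapezoidal column (denominator 4−1=3):
I_{1,1} = 0.32830 + (0.32830 − (-0.03396))/3 = 0.44905
I_{2,1} = 0.40223 + (0.40223 − 0.32830)/3 = 0.42687
I_{2,2} = 0.42687 + (0.42687 − 0.44905)/15 = 0.42539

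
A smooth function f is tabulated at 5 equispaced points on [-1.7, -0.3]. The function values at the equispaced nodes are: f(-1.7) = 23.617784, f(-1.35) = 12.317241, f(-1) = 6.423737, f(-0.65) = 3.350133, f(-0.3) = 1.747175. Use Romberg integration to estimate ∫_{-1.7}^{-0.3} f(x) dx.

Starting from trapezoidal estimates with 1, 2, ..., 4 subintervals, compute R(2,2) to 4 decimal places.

R(0,0) (trapezoid, 1 panel, h=1.4000): 17.755471
R(1,0) (trapezoid, 2 panels, h=0.7000): 13.374352
R(2,0) (trapezoid, 4 panels, h=0.3500): 12.170757
R(1,1) = 13.374352 + (13.374352 − 17.755471)/3 = 11.913979
R(2,1) = 12.170757 + (12.170757 − 13.374352)/3 = 11.769559
R(2,2) = 11.769559 + (11.769559 − 11.913979)/15 = 11.759931

11.7599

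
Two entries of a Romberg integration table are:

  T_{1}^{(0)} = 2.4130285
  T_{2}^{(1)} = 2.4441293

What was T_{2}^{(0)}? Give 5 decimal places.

From T_{2}^{(1)} = (4·T_{2}^{(0)} − T_{1}^{(0)})/3, solve for T_{2}^{(0)}:
4·T_{2}^{(0)} = 3·2.4441293 + 2.4130285 = 9.7454164
T_{2}^{(0)} = 2.4363541

2.43635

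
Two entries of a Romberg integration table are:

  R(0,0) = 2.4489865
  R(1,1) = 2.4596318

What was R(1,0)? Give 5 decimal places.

2.45697

From R(1,1) = (4·R(1,0) − R(0,0))/3, solve for R(1,0):
4·R(1,0) = 3·2.4596318 + 2.4489865 = 9.8278819
R(1,0) = 2.4569705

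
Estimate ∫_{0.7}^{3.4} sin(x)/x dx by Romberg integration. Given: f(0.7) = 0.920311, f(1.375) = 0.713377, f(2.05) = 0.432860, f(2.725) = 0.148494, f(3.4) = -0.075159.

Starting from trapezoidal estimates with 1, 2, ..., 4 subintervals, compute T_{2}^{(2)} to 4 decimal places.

T_{0}^{(0)} (trapezoid, 1 panel, h=2.7000): 1.140955
T_{1}^{(0)} (trapezoid, 2 panels, h=1.3500): 1.154839
T_{2}^{(0)} (trapezoid, 4 panels, h=0.6750): 1.159182
T_{1}^{(1)} = 1.154839 + (1.154839 − 1.140955)/3 = 1.159467
T_{2}^{(1)} = 1.159182 + (1.159182 − 1.154839)/3 = 1.160630
T_{2}^{(2)} = 1.160630 + (1.160630 − 1.159467)/15 = 1.160708

1.1607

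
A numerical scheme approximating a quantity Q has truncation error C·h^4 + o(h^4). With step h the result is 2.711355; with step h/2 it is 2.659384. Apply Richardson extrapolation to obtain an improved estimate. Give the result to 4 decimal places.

2.6559

Extrapolated value = (16·A(h/2) − A(h)) / (16 − 1)
= (16·2.659384 − 2.711355) / 15
= 39.838789 / 15 = 2.655919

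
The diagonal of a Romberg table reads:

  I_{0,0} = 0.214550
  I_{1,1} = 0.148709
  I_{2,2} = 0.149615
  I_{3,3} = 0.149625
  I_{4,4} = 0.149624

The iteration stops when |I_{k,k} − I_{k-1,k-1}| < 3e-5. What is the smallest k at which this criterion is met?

k = 3

|I_{1,1} − I_{0,0}| = 0.065841 ≥ 3e-5
|I_{2,2} − I_{1,1}| = 0.000906 ≥ 3e-5
|I_{3,3} − I_{2,2}| = 0.000010 < 3e-5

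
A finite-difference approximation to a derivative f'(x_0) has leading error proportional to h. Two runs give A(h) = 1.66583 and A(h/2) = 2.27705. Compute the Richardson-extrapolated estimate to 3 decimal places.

2.888

Extrapolated value = (2·A(h/2) − A(h)) / (2 − 1)
= (2·2.27705 − 1.66583) / 1
= 2.88827 / 1 = 2.88827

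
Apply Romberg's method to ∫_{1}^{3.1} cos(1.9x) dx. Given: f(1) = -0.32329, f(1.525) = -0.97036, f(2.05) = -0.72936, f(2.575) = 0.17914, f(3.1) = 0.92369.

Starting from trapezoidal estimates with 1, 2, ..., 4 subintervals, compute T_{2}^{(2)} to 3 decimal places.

T_{0}^{(0)} (trapezoid, 1 panel, h=2.1000): 0.63042
T_{1}^{(0)} (trapezoid, 2 panels, h=1.0500): -0.45062
T_{2}^{(0)} (trapezoid, 4 panels, h=0.5250): -0.64070
T_{1}^{(1)} = -0.45062 + (-0.45062 − 0.63042)/3 = -0.81097
T_{2}^{(1)} = -0.64070 + (-0.64070 − (-0.45062))/3 = -0.70406
T_{2}^{(2)} = -0.70406 + (-0.70406 − (-0.81097))/15 = -0.69693

-0.697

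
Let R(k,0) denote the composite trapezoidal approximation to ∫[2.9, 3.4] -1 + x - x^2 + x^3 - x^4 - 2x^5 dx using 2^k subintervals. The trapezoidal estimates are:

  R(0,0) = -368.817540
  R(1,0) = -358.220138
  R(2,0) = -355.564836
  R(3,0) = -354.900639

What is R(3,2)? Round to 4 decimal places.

R(2,1) = (4·(-355.564836) − (-358.220138)) / 3 = -354.679735
R(3,1) = (4·(-354.900639) − (-355.564836)) / 3 = -354.679240
R(3,2) = (16·(-354.679240) − (-354.679735)) / 15 = -354.679207
(Column j=1 coincides with Simpson's rule on the same nodes.)

-354.6792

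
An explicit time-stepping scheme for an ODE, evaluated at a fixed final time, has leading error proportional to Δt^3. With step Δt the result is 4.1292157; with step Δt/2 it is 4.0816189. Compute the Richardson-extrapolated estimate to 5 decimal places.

4.07482

Extrapolated value = (8·A(Δt/2) − A(Δt)) / (8 − 1)
= (8·4.0816189 − 4.1292157) / 7
= 28.5237355 / 7 = 4.0748194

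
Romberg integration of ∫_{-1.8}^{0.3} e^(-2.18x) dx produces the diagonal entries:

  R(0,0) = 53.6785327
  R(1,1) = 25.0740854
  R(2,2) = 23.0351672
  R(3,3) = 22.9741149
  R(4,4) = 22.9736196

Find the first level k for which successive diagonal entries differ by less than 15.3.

k = 2

|R(1,1) − R(0,0)| = 28.6044473 ≥ 15.3
|R(2,2) − R(1,1)| = 2.0389182 < 15.3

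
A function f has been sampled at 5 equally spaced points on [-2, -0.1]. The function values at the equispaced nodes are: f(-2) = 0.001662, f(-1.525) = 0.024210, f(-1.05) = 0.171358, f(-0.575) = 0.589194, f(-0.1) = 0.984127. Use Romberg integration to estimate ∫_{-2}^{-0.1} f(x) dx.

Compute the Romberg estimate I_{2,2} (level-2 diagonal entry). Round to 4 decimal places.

0.6035

I_{0,0} (trapezoid, 1 panel, h=1.9000): 0.936500
I_{1,0} (trapezoid, 2 panels, h=0.9500): 0.631040
I_{2,0} (trapezoid, 4 panels, h=0.4750): 0.606887
I_{1,1} = 0.631040 + (0.631040 − 0.936500)/3 = 0.529220
I_{2,1} = 0.606887 + (0.606887 − 0.631040)/3 = 0.598836
I_{2,2} = 0.598836 + (0.598836 − 0.529220)/15 = 0.603477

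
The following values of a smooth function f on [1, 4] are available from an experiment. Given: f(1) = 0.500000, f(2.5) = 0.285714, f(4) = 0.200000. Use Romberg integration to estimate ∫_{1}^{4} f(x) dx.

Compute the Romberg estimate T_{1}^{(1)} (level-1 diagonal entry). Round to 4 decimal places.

T_{0}^{(0)} (trapezoid, 1 panel, h=3.0000): 1.050000
T_{1}^{(0)} (trapezoid, 2 panels, h=1.5000): 0.953571
T_{1}^{(1)} = 0.953571 + (0.953571 − 1.050000)/3 = 0.921428

0.9214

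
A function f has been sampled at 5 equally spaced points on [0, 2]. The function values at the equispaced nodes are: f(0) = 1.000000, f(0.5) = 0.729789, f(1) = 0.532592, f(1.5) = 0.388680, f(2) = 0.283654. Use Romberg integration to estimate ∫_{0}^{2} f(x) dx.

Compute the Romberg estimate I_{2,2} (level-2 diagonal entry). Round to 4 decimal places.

1.1371

I_{0,0} (trapezoid, 1 panel, h=2.0000): 1.283654
I_{1,0} (trapezoid, 2 panels, h=1.0000): 1.174419
I_{2,0} (trapezoid, 4 panels, h=0.5000): 1.146444
I_{1,1} = 1.174419 + (1.174419 − 1.283654)/3 = 1.138007
I_{2,1} = 1.146444 + (1.146444 − 1.174419)/3 = 1.137119
I_{2,2} = 1.137119 + (1.137119 − 1.138007)/15 = 1.137060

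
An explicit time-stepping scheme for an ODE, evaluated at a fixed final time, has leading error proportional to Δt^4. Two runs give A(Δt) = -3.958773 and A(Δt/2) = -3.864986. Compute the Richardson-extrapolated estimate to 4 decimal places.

-3.8587

Extrapolated value = (16·A(Δt/2) − A(Δt)) / (16 − 1)
= (16·(-3.864986) − (-3.958773)) / 15
= -57.881003 / 15 = -3.858734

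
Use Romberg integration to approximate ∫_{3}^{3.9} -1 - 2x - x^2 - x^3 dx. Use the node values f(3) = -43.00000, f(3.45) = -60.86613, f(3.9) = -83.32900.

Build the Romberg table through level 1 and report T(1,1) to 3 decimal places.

-55.469

T(0,0) (trapezoid, 1 panel, h=0.9000): -56.84805
T(1,0) (trapezoid, 2 panels, h=0.4500): -55.81378
T(1,1) = -55.81378 + (-55.81378 − (-56.84805))/3 = -55.46902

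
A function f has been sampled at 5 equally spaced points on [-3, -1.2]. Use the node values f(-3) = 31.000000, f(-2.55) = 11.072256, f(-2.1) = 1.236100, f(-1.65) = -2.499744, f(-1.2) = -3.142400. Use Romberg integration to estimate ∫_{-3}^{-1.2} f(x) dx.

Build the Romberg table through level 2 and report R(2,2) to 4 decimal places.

R(0,0) (trapezoid, 1 panel, h=1.8000): 25.071840
R(1,0) (trapezoid, 2 panels, h=0.9000): 13.648410
R(2,0) (trapezoid, 4 panels, h=0.4500): 10.681835
R(1,1) = 13.648410 + (13.648410 − 25.071840)/3 = 9.840600
R(2,1) = 10.681835 + (10.681835 − 13.648410)/3 = 9.692977
R(2,2) = 9.692977 + (9.692977 − 9.840600)/15 = 9.683135

9.6831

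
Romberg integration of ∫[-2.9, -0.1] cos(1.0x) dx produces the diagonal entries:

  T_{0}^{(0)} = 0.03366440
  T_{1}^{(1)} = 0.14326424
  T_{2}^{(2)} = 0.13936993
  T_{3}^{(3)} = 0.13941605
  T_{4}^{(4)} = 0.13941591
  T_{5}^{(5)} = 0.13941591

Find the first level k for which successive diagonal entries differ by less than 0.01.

k = 2

|T_{1}^{(1)} − T_{0}^{(0)}| = 0.10959984 ≥ 0.01
|T_{2}^{(2)} − T_{1}^{(1)}| = 0.00389431 < 0.01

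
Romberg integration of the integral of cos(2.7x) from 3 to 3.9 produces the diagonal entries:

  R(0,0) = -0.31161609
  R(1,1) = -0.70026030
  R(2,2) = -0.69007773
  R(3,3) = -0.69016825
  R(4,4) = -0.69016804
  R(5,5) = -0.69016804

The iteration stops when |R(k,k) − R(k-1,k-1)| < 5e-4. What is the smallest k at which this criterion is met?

k = 3

|R(1,1) − R(0,0)| = 0.38864421 ≥ 5e-4
|R(2,2) − R(1,1)| = 0.01018257 ≥ 5e-4
|R(3,3) − R(2,2)| = 0.00009052 < 5e-4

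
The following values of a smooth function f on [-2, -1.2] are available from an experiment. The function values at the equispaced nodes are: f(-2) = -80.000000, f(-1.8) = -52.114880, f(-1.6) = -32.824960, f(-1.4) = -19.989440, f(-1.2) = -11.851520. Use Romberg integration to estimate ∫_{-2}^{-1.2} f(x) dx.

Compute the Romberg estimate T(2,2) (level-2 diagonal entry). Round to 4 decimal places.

-29.7262

T(0,0) (trapezoid, 1 panel, h=0.8000): -36.740608
T(1,0) (trapezoid, 2 panels, h=0.4000): -31.500288
T(2,0) (trapezoid, 4 panels, h=0.2000): -30.171008
T(1,1) = -31.500288 + (-31.500288 − (-36.740608))/3 = -29.753515
T(2,1) = -30.171008 + (-30.171008 − (-31.500288))/3 = -29.727915
T(2,2) = -29.727915 + (-29.727915 − (-29.753515))/15 = -29.726208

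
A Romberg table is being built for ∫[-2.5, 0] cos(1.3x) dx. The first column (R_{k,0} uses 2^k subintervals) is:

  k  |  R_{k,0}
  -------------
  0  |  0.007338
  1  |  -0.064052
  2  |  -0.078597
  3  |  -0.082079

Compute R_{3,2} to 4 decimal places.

-0.0832

Richardson extrapolation on the trapezoidal column (denominator 4−1=3):
R_{2,1} = -0.078597 + (-0.078597 − (-0.064052))/3 = -0.083445
R_{3,1} = -0.082079 + (-0.082079 − (-0.078597))/3 = -0.083240
R_{3,2} = (16·(-0.083240) − (-0.083445)) / 15 = -0.083226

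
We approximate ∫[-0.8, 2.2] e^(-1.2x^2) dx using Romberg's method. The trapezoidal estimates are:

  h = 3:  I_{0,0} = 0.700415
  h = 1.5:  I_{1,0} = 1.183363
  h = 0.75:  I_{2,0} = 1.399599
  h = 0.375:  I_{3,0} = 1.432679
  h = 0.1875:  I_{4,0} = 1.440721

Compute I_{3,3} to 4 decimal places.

1.4412

Richardson extrapolation on the trapezoidal column (denominator 4−1=3):
I_{1,1} = 1.183363 + (1.183363 − 0.700415)/3 = 1.344346
I_{2,1} = (4·1.399599 − 1.183363) / 3 = 1.471678
I_{3,1} = (4·1.432679 − 1.399599) / 3 = 1.443706
I_{2,2} = (16·1.471678 − 1.344346) / 15 = 1.480167
I_{3,2} = 1.443706 + (1.443706 − 1.471678)/15 = 1.441841
I_{3,3} = 1.441841 + (1.441841 − 1.480167)/63 = 1.441233
(Column j=1 coincides with Simpson's rule on the same nodes.)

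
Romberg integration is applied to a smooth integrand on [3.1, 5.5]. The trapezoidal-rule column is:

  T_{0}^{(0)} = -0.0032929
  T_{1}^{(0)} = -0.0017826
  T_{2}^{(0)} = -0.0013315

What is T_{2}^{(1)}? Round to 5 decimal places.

-0.00118

Richardson extrapolation on the trapezoidal column (denominator 4−1=3):
T_{2}^{(1)} = (4·(-0.0013315) − (-0.0017826)) / 3 = -0.0011811
(Column j=1 coincides with Simpson's rule on the same nodes.)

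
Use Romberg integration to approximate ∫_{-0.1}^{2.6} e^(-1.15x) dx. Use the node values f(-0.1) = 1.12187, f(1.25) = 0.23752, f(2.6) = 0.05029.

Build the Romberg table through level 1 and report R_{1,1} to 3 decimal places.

0.955

R_{0,0} (trapezoid, 1 panel, h=2.7000): 1.58242
R_{1,0} (trapezoid, 2 panels, h=1.3500): 1.11186
R_{1,1} = 1.11186 + (1.11186 − 1.58242)/3 = 0.95501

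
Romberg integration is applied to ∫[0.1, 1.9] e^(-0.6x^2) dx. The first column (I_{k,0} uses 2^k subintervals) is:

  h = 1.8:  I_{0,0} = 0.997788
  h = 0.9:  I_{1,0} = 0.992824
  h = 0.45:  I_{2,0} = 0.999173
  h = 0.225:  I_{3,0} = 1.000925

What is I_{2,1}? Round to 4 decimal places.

1.0013

I_{2,1} = 0.999173 + (0.999173 − 0.992824)/3 = 1.001289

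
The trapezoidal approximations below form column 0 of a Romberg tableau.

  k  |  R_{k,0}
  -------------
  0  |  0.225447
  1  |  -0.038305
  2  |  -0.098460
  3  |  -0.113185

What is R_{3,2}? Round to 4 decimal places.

-0.1181

Richardson extrapolation on the trapezoidal column (denominator 4−1=3):
R_{2,1} = -0.098460 + (-0.098460 − (-0.038305))/3 = -0.118512
R_{3,1} = (4·(-0.113185) − (-0.098460)) / 3 = -0.118093
R_{3,2} = -0.118093 + (-0.118093 − (-0.118512))/15 = -0.118065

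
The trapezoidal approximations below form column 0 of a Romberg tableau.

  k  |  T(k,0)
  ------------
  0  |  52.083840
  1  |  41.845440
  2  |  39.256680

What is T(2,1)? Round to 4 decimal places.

Richardson extrapolation on the trapezoidal column (denominator 4−1=3):
T(2,1) = (4·39.256680 − 41.845440) / 3 = 38.393760

38.3938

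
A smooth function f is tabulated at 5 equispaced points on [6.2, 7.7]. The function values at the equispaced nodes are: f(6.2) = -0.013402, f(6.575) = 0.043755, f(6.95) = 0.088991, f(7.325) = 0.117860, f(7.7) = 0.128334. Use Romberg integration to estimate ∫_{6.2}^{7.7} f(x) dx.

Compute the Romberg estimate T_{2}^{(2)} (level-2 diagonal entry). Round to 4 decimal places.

0.1174

T_{0}^{(0)} (trapezoid, 1 panel, h=1.5000): 0.086199
T_{1}^{(0)} (trapezoid, 2 panels, h=0.7500): 0.109843
T_{2}^{(0)} (trapezoid, 4 panels, h=0.3750): 0.115527
T_{1}^{(1)} = 0.109843 + (0.109843 − 0.086199)/3 = 0.117724
T_{2}^{(1)} = 0.115527 + (0.115527 − 0.109843)/3 = 0.117422
T_{2}^{(2)} = 0.117422 + (0.117422 − 0.117724)/15 = 0.117402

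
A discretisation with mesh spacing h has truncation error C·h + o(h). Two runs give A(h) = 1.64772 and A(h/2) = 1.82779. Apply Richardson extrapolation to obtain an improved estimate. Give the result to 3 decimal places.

2.008

The leading error scales as h; refining by a factor of 2 reduces it by 2^1 = 2.
Extrapolated value = (2·A(h/2) − A(h)) / (2 − 1)
= (2·1.82779 − 1.64772) / 1
= 2.00786 / 1 = 2.00786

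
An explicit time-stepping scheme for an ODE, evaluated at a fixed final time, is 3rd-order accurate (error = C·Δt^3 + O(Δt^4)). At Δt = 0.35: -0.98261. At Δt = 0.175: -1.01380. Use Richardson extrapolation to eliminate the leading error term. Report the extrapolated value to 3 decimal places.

-1.018

The leading error scales as Δt^3; refining by a factor of 2 reduces it by 2^3 = 8.
Extrapolated value = (8·A(Δt/2) − A(Δt)) / (8 − 1)
= (8·(-1.01380) − (-0.98261)) / 7
= -7.12779 / 7 = -1.01826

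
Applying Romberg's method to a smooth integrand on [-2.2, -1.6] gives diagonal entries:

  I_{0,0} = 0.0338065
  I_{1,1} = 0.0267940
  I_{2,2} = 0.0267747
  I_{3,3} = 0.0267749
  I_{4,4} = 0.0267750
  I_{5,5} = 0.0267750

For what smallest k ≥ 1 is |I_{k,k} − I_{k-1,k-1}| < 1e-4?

|I_{1,1} − I_{0,0}| = 0.0070125 ≥ 1e-4
|I_{2,2} − I_{1,1}| = 0.0000193 < 1e-4

k = 2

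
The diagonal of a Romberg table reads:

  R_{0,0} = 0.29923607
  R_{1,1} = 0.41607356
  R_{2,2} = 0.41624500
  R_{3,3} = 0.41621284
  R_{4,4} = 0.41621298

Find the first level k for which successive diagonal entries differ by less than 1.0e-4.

k = 3

|R_{1,1} − R_{0,0}| = 0.11683749 ≥ 1.0e-4
|R_{2,2} − R_{1,1}| = 0.00017144 ≥ 1.0e-4
|R_{3,3} − R_{2,2}| = 0.00003216 < 1.0e-4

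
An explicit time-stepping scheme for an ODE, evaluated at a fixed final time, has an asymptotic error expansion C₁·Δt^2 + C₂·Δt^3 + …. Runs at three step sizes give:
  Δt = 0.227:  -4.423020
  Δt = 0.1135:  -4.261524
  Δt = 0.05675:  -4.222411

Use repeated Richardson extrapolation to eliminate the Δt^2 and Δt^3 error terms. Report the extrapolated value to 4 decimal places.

First eliminate the Δt^2 term (factor 2^2 = 4):
  B₁ = (4·(-4.261524) − (-4.423020))/3 = -4.207692
  B₂ = (4·(-4.222411) − (-4.261524))/3 = -4.209373
Then eliminate the Δt^3 term (factor 2^3 = 8):
  (8·(-4.209373) − (-4.207692))/7 = -4.209613

-4.2096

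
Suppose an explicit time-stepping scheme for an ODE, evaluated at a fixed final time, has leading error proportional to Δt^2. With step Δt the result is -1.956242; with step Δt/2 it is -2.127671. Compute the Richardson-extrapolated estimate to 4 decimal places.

-2.1848

The leading error scales as Δt^2; refining by a factor of 2 reduces it by 2^2 = 4.
Extrapolated value = (4·A(Δt/2) − A(Δt)) / (4 − 1)
= (4·(-2.127671) − (-1.956242)) / 3
= -6.554442 / 3 = -2.184814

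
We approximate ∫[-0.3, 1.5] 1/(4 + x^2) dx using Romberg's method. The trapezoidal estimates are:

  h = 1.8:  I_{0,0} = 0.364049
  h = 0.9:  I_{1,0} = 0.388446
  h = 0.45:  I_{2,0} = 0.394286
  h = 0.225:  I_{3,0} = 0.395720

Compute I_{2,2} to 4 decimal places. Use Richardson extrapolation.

0.3962

I_{1,1} = 0.388446 + (0.388446 − 0.364049)/3 = 0.396578
I_{2,1} = (4·0.394286 − 0.388446) / 3 = 0.396233
I_{2,2} = (16·0.396233 − 0.396578) / 15 = 0.396210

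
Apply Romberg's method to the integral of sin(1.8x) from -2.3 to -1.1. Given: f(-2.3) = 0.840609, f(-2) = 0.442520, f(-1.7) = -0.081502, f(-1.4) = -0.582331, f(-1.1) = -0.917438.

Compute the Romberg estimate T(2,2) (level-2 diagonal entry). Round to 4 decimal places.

-0.0799

T(0,0) (trapezoid, 1 panel, h=1.2000): -0.046097
T(1,0) (trapezoid, 2 panels, h=0.6000): -0.071950
T(2,0) (trapezoid, 4 panels, h=0.3000): -0.077918
T(1,1) = -0.071950 + (-0.071950 − (-0.046097))/3 = -0.080568
T(2,1) = -0.077918 + (-0.077918 − (-0.071950))/3 = -0.079907
T(2,2) = -0.079907 + (-0.079907 − (-0.080568))/15 = -0.079863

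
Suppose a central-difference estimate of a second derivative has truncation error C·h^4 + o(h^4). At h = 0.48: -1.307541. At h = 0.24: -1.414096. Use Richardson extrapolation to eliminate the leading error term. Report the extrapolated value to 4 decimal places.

The leading error scales as h^4; refining by a factor of 2 reduces it by 2^4 = 16.
Extrapolated value = (16·A(h/2) − A(h)) / (16 − 1)
= (16·(-1.414096) − (-1.307541)) / 15
= -21.317995 / 15 = -1.421200

-1.4212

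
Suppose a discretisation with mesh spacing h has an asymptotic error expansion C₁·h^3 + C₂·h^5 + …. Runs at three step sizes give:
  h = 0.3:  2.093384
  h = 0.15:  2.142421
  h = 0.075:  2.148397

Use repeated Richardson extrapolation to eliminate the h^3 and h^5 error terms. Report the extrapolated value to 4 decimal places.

2.1492

First eliminate the h^3 term (factor 2^3 = 8):
  B₁ = (8·2.142421 − 2.093384)/7 = 2.149426
  B₂ = (8·2.148397 − 2.142421)/7 = 2.149251
Then eliminate the h^5 term (factor 2^5 = 32):
  (32·2.149251 − 2.149426)/31 = 2.149245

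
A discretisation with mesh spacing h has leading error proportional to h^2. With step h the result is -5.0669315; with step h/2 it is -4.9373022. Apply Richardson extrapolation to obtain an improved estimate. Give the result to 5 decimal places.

Extrapolated value = (4·A(h/2) − A(h)) / (4 − 1)
= (4·(-4.9373022) − (-5.0669315)) / 3
= -14.6822773 / 3 = -4.8940924

-4.89409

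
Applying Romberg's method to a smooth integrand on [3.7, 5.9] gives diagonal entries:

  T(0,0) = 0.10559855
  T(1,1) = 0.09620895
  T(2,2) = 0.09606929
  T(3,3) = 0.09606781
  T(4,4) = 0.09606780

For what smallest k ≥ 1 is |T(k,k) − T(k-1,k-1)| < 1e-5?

|T(1,1) − T(0,0)| = 0.00938960 ≥ 1e-5
|T(2,2) − T(1,1)| = 0.00013966 ≥ 1e-5
|T(3,3) − T(2,2)| = 0.00000148 < 1e-5

k = 3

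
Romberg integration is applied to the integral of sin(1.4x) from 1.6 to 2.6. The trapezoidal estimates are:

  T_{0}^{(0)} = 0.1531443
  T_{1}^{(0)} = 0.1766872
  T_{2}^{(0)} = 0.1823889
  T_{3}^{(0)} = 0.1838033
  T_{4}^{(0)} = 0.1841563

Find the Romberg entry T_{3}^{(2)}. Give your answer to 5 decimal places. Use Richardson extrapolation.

Richardson extrapolation on the trapezoidal column (denominator 4−1=3):
T_{2}^{(1)} = (4·0.1823889 − 0.1766872) / 3 = 0.1842895
T_{3}^{(1)} = (4·0.1838033 − 0.1823889) / 3 = 0.1842748
T_{3}^{(2)} = (16·0.1842748 − 0.1842895) / 15 = 0.1842738

0.18427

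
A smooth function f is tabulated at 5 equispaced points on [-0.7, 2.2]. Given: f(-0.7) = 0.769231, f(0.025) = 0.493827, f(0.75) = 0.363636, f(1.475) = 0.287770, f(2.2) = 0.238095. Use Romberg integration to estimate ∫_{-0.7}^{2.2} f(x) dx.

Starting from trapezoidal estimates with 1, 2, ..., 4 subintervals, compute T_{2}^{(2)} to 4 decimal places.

T_{0}^{(0)} (trapezoid, 1 panel, h=2.9000): 1.460623
T_{1}^{(0)} (trapezoid, 2 panels, h=1.4500): 1.257584
T_{2}^{(0)} (trapezoid, 4 panels, h=0.7250): 1.195450
T_{1}^{(1)} = 1.257584 + (1.257584 − 1.460623)/3 = 1.189904
T_{2}^{(1)} = 1.195450 + (1.195450 − 1.257584)/3 = 1.174739
T_{2}^{(2)} = 1.174739 + (1.174739 − 1.189904)/15 = 1.173728

1.1737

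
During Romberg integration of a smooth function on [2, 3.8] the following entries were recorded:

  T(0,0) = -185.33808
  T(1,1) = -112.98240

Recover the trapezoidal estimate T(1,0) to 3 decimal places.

From T(1,1) = (4·T(1,0) − T(0,0))/3, solve for T(1,0):
4·T(1,0) = 3·(-112.98240) + (-185.33808) = -524.28528
T(1,0) = -131.07132

-131.071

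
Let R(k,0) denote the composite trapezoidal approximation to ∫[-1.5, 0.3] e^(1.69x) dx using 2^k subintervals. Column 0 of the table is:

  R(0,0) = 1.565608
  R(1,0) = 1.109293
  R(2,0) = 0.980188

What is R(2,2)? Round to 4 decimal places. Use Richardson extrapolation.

0.9358

Richardson extrapolation on the trapezoidal column (denominator 4−1=3):
R(1,1) = (4·1.109293 − 1.565608) / 3 = 0.957188
R(2,1) = (4·0.980188 − 1.109293) / 3 = 0.937153
R(2,2) = (16·0.937153 − 0.957188) / 15 = 0.935817
(Column j=1 coincides with Simpson's rule on the same nodes.)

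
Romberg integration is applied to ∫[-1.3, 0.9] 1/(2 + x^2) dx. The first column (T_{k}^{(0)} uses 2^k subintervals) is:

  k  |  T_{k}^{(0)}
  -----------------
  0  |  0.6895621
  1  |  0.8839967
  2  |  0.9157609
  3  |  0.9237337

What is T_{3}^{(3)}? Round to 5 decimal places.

Richardson extrapolation on the trapezoidal column (denominator 4−1=3):
T_{1}^{(1)} = (4·0.8839967 − 0.6895621) / 3 = 0.9488082
T_{2}^{(1)} = (4·0.9157609 − 0.8839967) / 3 = 0.9263490
T_{3}^{(1)} = 0.9237337 + (0.9237337 − 0.9157609)/3 = 0.9263913
T_{2}^{(2)} = (16·0.9263490 − 0.9488082) / 15 = 0.9248517
T_{3}^{(2)} = (16·0.9263913 − 0.9263490) / 15 = 0.9263941
T_{3}^{(3)} = (64·0.9263941 − 0.9248517) / 63 = 0.9264186

0.92642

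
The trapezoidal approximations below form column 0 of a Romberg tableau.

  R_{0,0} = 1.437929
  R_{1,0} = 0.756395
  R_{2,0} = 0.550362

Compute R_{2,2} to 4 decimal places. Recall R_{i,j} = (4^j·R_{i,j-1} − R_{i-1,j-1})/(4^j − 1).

0.4785

Richardson extrapolation on the trapezoidal column (denominator 4−1=3):
R_{1,1} = (4·0.756395 − 1.437929) / 3 = 0.529217
R_{2,1} = (4·0.550362 − 0.756395) / 3 = 0.481684
R_{2,2} = (16·0.481684 − 0.529217) / 15 = 0.478515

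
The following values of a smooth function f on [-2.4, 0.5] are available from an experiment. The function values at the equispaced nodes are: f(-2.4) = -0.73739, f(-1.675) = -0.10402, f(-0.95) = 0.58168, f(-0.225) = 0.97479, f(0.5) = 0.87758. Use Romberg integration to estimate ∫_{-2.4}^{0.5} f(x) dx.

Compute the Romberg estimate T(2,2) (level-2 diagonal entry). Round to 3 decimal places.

1.154

T(0,0) (trapezoid, 1 panel, h=2.9000): 0.20328
T(1,0) (trapezoid, 2 panels, h=1.4500): 0.94507
T(2,0) (trapezoid, 4 panels, h=0.7250): 1.10385
T(1,1) = 0.94507 + (0.94507 − 0.20328)/3 = 1.19233
T(2,1) = 1.10385 + (1.10385 − 0.94507)/3 = 1.15678
T(2,2) = 1.15678 + (1.15678 − 1.19233)/15 = 1.15441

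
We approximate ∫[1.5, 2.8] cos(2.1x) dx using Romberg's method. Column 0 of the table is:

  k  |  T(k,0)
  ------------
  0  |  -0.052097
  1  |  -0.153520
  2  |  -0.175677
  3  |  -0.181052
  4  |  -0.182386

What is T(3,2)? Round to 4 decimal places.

Richardson extrapolation on the trapezoidal column (denominator 4−1=3):
T(2,1) = -0.175677 + (-0.175677 − (-0.153520))/3 = -0.183063
T(3,1) = -0.181052 + (-0.181052 − (-0.175677))/3 = -0.182844
T(3,2) = (16·(-0.182844) − (-0.183063)) / 15 = -0.182829

-0.1828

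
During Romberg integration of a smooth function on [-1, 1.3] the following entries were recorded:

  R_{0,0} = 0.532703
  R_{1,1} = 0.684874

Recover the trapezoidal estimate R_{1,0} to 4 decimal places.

0.6468

From R_{1,1} = (4·R_{1,0} − R_{0,0})/3, solve for R_{1,0}:
4·R_{1,0} = 3·0.684874 + 0.532703 = 2.587325
R_{1,0} = 0.646831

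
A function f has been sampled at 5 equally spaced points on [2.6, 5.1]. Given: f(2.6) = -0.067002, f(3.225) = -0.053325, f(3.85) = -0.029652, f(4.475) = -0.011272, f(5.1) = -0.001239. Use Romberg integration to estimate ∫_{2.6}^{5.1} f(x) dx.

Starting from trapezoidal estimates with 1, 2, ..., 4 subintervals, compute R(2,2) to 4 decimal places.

R(0,0) (trapezoid, 1 panel, h=2.5000): -0.085301
R(1,0) (trapezoid, 2 panels, h=1.2500): -0.079716
R(2,0) (trapezoid, 4 panels, h=0.6250): -0.080231
R(1,1) = -0.079716 + (-0.079716 − (-0.085301))/3 = -0.077854
R(2,1) = -0.080231 + (-0.080231 − (-0.079716))/3 = -0.080403
R(2,2) = -0.080403 + (-0.080403 − (-0.077854))/15 = -0.080573

-0.0806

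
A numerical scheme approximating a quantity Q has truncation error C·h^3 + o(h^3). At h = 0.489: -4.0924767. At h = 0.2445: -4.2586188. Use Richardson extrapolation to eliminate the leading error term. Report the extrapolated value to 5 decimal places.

-4.28235

Extrapolated value = (8·A(h/2) − A(h)) / (8 − 1)
= (8·(-4.2586188) − (-4.0924767)) / 7
= -29.9764737 / 7 = -4.2823534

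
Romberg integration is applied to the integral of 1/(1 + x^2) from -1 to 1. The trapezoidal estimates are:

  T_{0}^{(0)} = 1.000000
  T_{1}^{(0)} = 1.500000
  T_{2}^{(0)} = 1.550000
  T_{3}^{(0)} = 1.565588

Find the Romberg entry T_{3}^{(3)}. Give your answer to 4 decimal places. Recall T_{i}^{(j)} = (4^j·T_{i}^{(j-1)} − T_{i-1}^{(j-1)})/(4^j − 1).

1.5712

Richardson extrapolation on the trapezoidal column (denominator 4−1=3):
T_{1}^{(1)} = (4·1.500000 − 1.000000) / 3 = 1.666667
T_{2}^{(1)} = (4·1.550000 − 1.500000) / 3 = 1.566667
T_{3}^{(1)} = (4·1.565588 − 1.550000) / 3 = 1.570784
T_{2}^{(2)} = 1.566667 + (1.566667 − 1.666667)/15 = 1.560000
T_{3}^{(2)} = 1.570784 + (1.570784 − 1.566667)/15 = 1.571058
T_{3}^{(3)} = (64·1.571058 − 1.560000) / 63 = 1.571234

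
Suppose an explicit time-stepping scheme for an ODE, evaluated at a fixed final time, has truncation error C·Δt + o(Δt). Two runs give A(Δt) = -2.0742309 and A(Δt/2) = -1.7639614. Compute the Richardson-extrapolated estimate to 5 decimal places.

-1.45369

Extrapolated value = (2·A(Δt/2) − A(Δt)) / (2 − 1)
= (2·(-1.7639614) − (-2.0742309)) / 1
= -1.4536919 / 1 = -1.4536919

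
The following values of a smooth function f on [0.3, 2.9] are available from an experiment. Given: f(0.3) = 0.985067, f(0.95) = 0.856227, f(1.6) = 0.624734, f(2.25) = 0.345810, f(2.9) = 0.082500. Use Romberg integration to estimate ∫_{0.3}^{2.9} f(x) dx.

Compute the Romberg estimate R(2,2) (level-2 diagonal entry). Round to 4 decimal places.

1.5437

R(0,0) (trapezoid, 1 panel, h=2.6000): 1.387837
R(1,0) (trapezoid, 2 panels, h=1.3000): 1.506073
R(2,0) (trapezoid, 4 panels, h=0.6500): 1.534360
R(1,1) = 1.506073 + (1.506073 − 1.387837)/3 = 1.545485
R(2,1) = 1.534360 + (1.534360 − 1.506073)/3 = 1.543789
R(2,2) = 1.543789 + (1.543789 − 1.545485)/15 = 1.543676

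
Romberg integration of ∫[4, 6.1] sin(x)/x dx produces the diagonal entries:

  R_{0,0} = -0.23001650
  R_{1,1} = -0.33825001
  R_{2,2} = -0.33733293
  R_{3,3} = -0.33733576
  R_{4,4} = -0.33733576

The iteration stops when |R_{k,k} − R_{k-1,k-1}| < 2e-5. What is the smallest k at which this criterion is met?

k = 3

|R_{1,1} − R_{0,0}| = 0.10823351 ≥ 2e-5
|R_{2,2} − R_{1,1}| = 0.00091708 ≥ 2e-5
|R_{3,3} − R_{2,2}| = 0.00000283 < 2e-5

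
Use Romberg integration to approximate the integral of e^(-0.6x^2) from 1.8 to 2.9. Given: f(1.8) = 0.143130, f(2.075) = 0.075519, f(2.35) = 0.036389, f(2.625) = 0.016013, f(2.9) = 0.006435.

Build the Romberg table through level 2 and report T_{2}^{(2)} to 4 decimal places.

T_{0}^{(0)} (trapezoid, 1 panel, h=1.1000): 0.082261
T_{1}^{(0)} (trapezoid, 2 panels, h=0.5500): 0.061144
T_{2}^{(0)} (trapezoid, 4 panels, h=0.2750): 0.055743
T_{1}^{(1)} = 0.061144 + (0.061144 − 0.082261)/3 = 0.054105
T_{2}^{(1)} = 0.055743 + (0.055743 − 0.061144)/3 = 0.053943
T_{2}^{(2)} = 0.053943 + (0.053943 − 0.054105)/15 = 0.053932

0.0539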